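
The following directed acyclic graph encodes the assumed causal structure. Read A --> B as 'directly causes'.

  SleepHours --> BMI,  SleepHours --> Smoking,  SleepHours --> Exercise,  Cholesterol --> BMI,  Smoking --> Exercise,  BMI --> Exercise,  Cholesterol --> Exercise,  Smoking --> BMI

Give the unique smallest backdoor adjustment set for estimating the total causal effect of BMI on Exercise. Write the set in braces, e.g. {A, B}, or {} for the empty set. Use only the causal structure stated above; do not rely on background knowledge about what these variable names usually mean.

Variables eligible for adjustment (non-descendants of BMI, excluding BMI and Exercise): {Cholesterol, SleepHours, Smoking}.
Backdoor paths from BMI to Exercise:
  P1: BMI <- Cholesterol -> Exercise
  P2: BMI <- SleepHours -> Smoking -> Exercise
  P3: BMI <- SleepHours -> Exercise
  P4: BMI <- Smoking <- SleepHours -> Exercise
  P5: BMI <- Smoking -> Exercise
The empty set is not sufficient: P1 (BMI <- Cholesterol -> Exercise) has no collider blocking it and no conditioned non-collider, so it is open.
Try {Cholesterol, SleepHours, Smoking}:
  P1: blocked at fork node Cholesterol ∈ conditioning set.
  P2: blocked at fork node SleepHours ∈ conditioning set.
  P3: blocked at fork node SleepHours ∈ conditioning set.
  P4: blocked at chain node Smoking ∈ conditioning set.
  P5: blocked at fork node Smoking ∈ conditioning set.
{Cholesterol, SleepHours, Smoking} contains no descendant of BMI and blocks every backdoor path.
Every element of {Cholesterol, SleepHours, Smoking} is needed (dropping Cholesterol leaves P1 open; dropping SleepHours leaves P3 open; dropping Smoking leaves P5 open), so no proper subset is valid.
Among all size-3 subsets of the eligible variables, only {Cholesterol, SleepHours, Smoking} blocks every backdoor path, so it is the unique smallest valid adjustment set.

{Cholesterol, SleepHours, Smoking}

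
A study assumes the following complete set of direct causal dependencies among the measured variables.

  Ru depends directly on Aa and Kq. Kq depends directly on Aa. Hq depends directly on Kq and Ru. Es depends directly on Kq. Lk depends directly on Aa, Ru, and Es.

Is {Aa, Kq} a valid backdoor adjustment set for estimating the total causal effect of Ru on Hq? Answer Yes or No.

Yes

Backdoor paths from Ru to Hq (paths whose first edge points into Ru):
  P1: Ru <- Aa -> Kq -> Hq
  P2: Ru <- Aa -> Lk <- Es <- Kq -> Hq
  P3: Ru <- Kq -> Hq
Condition 1 (no descendant of Ru in the set): holds — descendants of Ru are {Hq, Lk}; none are in {Aa, Kq}.
Condition 2 (every backdoor path blocked by {Aa, Kq}):
  P1: blocked at fork node Aa ∈ conditioning set.
  P2: blocked at fork node Aa ∈ conditioning set.
  P3: blocked at fork node Kq ∈ conditioning set.
{Aa, Kq} satisfies the backdoor criterion.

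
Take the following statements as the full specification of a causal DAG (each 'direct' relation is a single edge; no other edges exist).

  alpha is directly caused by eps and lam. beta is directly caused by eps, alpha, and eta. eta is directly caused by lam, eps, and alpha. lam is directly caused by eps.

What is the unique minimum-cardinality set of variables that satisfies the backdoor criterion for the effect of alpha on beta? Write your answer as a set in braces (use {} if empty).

{eps, lam}

Variables eligible for adjustment (non-descendants of alpha, excluding alpha and beta): {eps, lam}.
Backdoor paths from alpha to beta:
  P1: alpha <- eps -> lam -> eta -> beta
  P2: alpha <- eps -> eta -> beta
  P3: alpha <- eps -> beta
  P4: alpha <- lam <- eps -> eta -> beta
  P5: alpha <- lam <- eps -> beta
  P6: alpha <- lam -> eta <- eps -> beta
  P7: alpha <- lam -> eta -> beta
The empty set is not sufficient: P1 (alpha <- eps -> lam -> eta -> beta) has no collider blocking it and no conditioned non-collider, so it is open.
Try {eps, lam}:
  P1: blocked at fork node eps ∈ conditioning set.
  P2: blocked at fork node eps ∈ conditioning set.
  P3: blocked at fork node eps ∈ conditioning set.
  P4: blocked at chain node lam ∈ conditioning set.
  P5: blocked at chain node lam ∈ conditioning set.
  P6: blocked at fork node lam ∈ conditioning set.
  P7: blocked at fork node lam ∈ conditioning set.
{eps, lam} contains no descendant of alpha and blocks every backdoor path.
Every element of {eps, lam} is needed (dropping eps leaves P2 open; dropping lam leaves P7 open), so no proper subset is valid.
Among all size-2 subsets of the eligible variables, only {eps, lam} blocks every backdoor path, so it is the unique smallest valid adjustment set.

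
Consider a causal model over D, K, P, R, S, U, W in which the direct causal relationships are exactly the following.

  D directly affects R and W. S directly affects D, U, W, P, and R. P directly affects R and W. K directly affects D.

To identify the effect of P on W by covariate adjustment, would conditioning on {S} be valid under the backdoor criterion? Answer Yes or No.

Yes

Backdoor paths from P to W (paths whose first edge points into P):
  P1: P <- S -> D -> W
  P2: P <- S -> W
  P3: P <- S -> R <- D -> W
Condition 1 (no descendant of P in the set): holds — descendants of P are {R, W}; none are in {S}.
Condition 2 (every backdoor path blocked by {S}):
  P1: blocked at fork node S ∈ conditioning set.
  P2: blocked at fork node S ∈ conditioning set.
  P3: blocked at fork node S ∈ conditioning set.
{S} satisfies the backdoor criterion.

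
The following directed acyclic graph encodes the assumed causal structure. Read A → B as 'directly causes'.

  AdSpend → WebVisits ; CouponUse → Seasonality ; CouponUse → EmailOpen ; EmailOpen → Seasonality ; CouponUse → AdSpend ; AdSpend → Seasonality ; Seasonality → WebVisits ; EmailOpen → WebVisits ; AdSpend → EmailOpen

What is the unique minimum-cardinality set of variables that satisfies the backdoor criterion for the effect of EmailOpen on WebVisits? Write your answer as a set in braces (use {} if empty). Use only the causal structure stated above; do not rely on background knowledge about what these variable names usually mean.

Variables eligible for adjustment (non-descendants of EmailOpen, excluding EmailOpen and WebVisits): {AdSpend, CouponUse}.
Backdoor paths from EmailOpen to WebVisits:
  P1: EmailOpen <- CouponUse -> AdSpend -> Seasonality -> WebVisits
  P2: EmailOpen <- CouponUse -> AdSpend -> WebVisits
  P3: EmailOpen <- CouponUse -> Seasonality <- AdSpend -> WebVisits
  P4: EmailOpen <- CouponUse -> Seasonality -> WebVisits
  P5: EmailOpen <- AdSpend <- CouponUse -> Seasonality -> WebVisits
  P6: EmailOpen <- AdSpend -> Seasonality -> WebVisits
  P7: EmailOpen <- AdSpend -> WebVisits
The empty set is not sufficient: P1 (EmailOpen <- CouponUse -> AdSpend -> Seasonality -> WebVisits) has no collider blocking it and no conditioned non-collider, so it is open.
Try {AdSpend, CouponUse}:
  P1: blocked at fork node CouponUse ∈ conditioning set.
  P2: blocked at fork node CouponUse ∈ conditioning set.
  P3: blocked at fork node CouponUse ∈ conditioning set.
  P4: blocked at fork node CouponUse ∈ conditioning set.
  P5: blocked at chain node AdSpend ∈ conditioning set.
  P6: blocked at fork node AdSpend ∈ conditioning set.
  P7: blocked at fork node AdSpend ∈ conditioning set.
{AdSpend, CouponUse} contains no descendant of EmailOpen and blocks every backdoor path.
Every element of {AdSpend, CouponUse} is needed (dropping AdSpend leaves P6 open; dropping CouponUse leaves P4 open), so no proper subset is valid.
Among all size-2 subsets of the eligible variables, only {AdSpend, CouponUse} blocks every backdoor path, so it is the unique smallest valid adjustment set.

{AdSpend, CouponUse}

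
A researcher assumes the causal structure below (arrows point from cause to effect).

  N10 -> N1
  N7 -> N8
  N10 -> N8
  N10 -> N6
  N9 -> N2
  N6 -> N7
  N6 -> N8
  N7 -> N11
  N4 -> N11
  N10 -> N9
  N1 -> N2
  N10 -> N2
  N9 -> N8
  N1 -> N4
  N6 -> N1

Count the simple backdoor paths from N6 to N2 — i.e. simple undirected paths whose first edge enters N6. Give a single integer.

A backdoor path from N6 to N2 is any simple undirected path whose first edge points into N6 (i.e. leaves N6 via a parent).
Parents of N6: {N10}.
Enumerating:
  P1: N6 <- N10 -> N9 -> N2
  P2: N6 <- N10 -> N9 -> N8 <- N7 -> N11 <- N4 <- N1 -> N2
  P3: N6 <- N10 -> N1 -> N4 -> N11 <- N7 -> N8 <- N9 -> N2
  P4: N6 <- N10 -> N1 -> N2
  P5: N6 <- N10 -> N2
  P6: N6 <- N10 -> N8 <- N7 -> N11 <- N4 <- N1 -> N2
  P7: N6 <- N10 -> N8 <- N9 -> N2
That exhausts the simple backdoor paths. Count: 7.

7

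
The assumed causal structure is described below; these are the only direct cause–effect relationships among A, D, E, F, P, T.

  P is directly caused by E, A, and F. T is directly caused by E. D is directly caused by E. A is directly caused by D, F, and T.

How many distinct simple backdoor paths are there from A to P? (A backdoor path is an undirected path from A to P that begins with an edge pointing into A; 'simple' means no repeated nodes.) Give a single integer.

3

A backdoor path from A to P is any simple undirected path whose first edge points into A (i.e. leaves A via a parent).
Parents of A: {D, F, T}.
Enumerating:
  P1: A <- F -> P
  P2: A <- T <- E -> P
  P3: A <- D <- E -> P
That exhausts the simple backdoor paths. Count: 3.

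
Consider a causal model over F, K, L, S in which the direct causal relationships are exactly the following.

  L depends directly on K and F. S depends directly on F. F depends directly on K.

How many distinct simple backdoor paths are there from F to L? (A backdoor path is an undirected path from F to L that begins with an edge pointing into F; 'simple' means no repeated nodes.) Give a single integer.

A backdoor path from F to L is any simple undirected path whose first edge points into F (i.e. leaves F via a parent).
Parents of F: {K}.
Enumerating:
  P1: F <- K -> L
That exhausts the simple backdoor paths. Count: 1.

1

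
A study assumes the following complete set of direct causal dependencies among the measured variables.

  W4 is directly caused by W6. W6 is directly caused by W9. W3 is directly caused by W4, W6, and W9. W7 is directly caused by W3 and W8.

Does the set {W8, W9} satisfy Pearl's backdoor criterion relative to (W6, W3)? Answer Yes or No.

Backdoor paths from W6 to W3 (paths whose first edge points into W6):
  P1: W6 <- W9 -> W3
Condition 1 (no descendant of W6 in the set): holds — descendants of W6 are {W3, W4, W7}; none are in {W8, W9}.
Condition 2 (every backdoor path blocked by {W8, W9}):
  P1: blocked at fork node W9 ∈ conditioning set.
{W8, W9} satisfies the backdoor criterion.

Yes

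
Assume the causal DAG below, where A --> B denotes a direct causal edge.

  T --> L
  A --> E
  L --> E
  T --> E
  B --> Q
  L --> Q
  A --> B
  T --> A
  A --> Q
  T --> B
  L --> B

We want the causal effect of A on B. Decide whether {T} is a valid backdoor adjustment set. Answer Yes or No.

Backdoor paths from A to B (paths whose first edge points into A):
  P1: A <- T -> L -> B
  P2: A <- T -> L -> Q <- B
  P3: A <- T -> E <- L -> B
  P4: A <- T -> E <- L -> Q <- B
  P5: A <- T -> B
Condition 1 (no descendant of A in the set): holds — descendants of A are {B, E, Q}; none are in {T}.
Condition 2 (every backdoor path blocked by {T}):
  P1: blocked at fork node T ∈ conditioning set.
  P2: blocked at fork node T ∈ conditioning set.
  P3: blocked at fork node T ∈ conditioning set.
  P4: blocked at fork node T ∈ conditioning set.
  P5: blocked at fork node T ∈ conditioning set.
{T} satisfies the backdoor criterion.

Yes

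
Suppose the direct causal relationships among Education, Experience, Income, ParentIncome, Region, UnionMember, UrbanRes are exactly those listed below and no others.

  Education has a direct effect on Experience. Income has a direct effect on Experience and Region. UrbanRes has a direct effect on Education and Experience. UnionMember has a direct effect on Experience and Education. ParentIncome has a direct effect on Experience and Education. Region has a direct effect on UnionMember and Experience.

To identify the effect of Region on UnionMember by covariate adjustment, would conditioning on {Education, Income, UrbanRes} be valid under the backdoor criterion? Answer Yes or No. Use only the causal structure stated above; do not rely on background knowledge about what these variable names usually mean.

No

Backdoor paths from Region to UnionMember (paths whose first edge points into Region):
  P1: Region <- Income -> Experience <- UrbanRes -> Education <- UnionMember
  P2: Region <- Income -> Experience <- UnionMember
  P3: Region <- Income -> Experience <- ParentIncome -> Education <- UnionMember
  P4: Region <- Income -> Experience <- Education <- UnionMember
Condition 1 (no descendant of Region in the set): FAILS — Education is a descendant of Region.
Condition 2 (every backdoor path blocked by {Education, Income, UrbanRes}):
  P1: blocked at fork node Income ∈ conditioning set.
  P2: blocked at fork node Income ∈ conditioning set.
  P3: blocked at fork node Income ∈ conditioning set.
  P4: blocked at fork node Income ∈ conditioning set.
{Education, Income, UrbanRes} does not satisfy the backdoor criterion.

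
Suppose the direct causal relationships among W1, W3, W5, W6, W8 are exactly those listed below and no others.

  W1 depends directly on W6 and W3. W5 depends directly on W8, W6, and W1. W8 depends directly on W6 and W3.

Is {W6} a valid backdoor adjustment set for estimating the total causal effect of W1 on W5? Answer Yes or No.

Backdoor paths from W1 to W5 (paths whose first edge points into W1):
  P1: W1 <- W3 -> W8 <- W6 -> W5
  P2: W1 <- W3 -> W8 -> W5
  P3: W1 <- W6 -> W8 -> W5
  P4: W1 <- W6 -> W5
Condition 1 (no descendant of W1 in the set): holds — descendants of W1 are {W5}; none are in {W6}.
Condition 2 (every backdoor path blocked by {W6}):
  P1: blocked at collider W8 (neither it nor any descendant is in the conditioning set).
  P2: open — no interior node is in the conditioning set.
  P3: blocked at fork node W6 ∈ conditioning set.
  P4: blocked at fork node W6 ∈ conditioning set.
{W6} does not satisfy the backdoor criterion.

No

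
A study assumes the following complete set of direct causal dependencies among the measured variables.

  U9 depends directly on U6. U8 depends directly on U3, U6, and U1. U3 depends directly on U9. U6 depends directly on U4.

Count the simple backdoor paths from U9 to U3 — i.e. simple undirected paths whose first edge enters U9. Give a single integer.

A backdoor path from U9 to U3 is any simple undirected path whose first edge points into U9 (i.e. leaves U9 via a parent).
Parents of U9: {U6}.
Enumerating:
  P1: U9 <- U6 -> U8 <- U3
That exhausts the simple backdoor paths. Count: 1.

1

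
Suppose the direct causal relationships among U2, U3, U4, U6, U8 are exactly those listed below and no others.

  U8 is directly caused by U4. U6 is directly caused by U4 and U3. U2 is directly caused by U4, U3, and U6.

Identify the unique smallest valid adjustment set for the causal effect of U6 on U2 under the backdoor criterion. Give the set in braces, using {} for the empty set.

Variables eligible for adjustment (non-descendants of U6, excluding U6 and U2): {U3, U4, U8}.
Backdoor paths from U6 to U2:
  P1: U6 <- U3 -> U2
  P2: U6 <- U4 -> U2
The empty set is not sufficient: P1 (U6 <- U3 -> U2) has no collider blocking it and no conditioned non-collider, so it is open.
Try {U3, U4}:
  P1: blocked at fork node U3 ∈ conditioning set.
  P2: blocked at fork node U4 ∈ conditioning set.
{U3, U4} contains no descendant of U6 and blocks every backdoor path.
Every element of {U3, U4} is needed (dropping U3 leaves P1 open; dropping U4 leaves P2 open), so no proper subset is valid.
Among all size-2 subsets of the eligible variables, only {U3, U4} blocks every backdoor path, so it is the unique smallest valid adjustment set.

{U3, U4}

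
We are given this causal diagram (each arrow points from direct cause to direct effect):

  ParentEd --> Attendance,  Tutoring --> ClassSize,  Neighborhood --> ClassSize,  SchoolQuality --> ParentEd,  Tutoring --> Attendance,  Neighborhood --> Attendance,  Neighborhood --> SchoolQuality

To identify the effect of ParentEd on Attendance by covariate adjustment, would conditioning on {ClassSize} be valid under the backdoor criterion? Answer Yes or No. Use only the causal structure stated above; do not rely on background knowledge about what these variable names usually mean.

No

Backdoor paths from ParentEd to Attendance (paths whose first edge points into ParentEd):
  P1: ParentEd <- SchoolQuality <- Neighborhood -> Attendance
  P2: ParentEd <- SchoolQuality <- Neighborhood -> ClassSize <- Tutoring -> Attendance
Condition 1 (no descendant of ParentEd in the set): holds — descendants of ParentEd are {Attendance}; none are in {ClassSize}.
Condition 2 (every backdoor path blocked by {ClassSize}):
  P1: open — no interior node is in the conditioning set.
  P2: open — collider(s) ClassSize are conditioned on (or have a conditioned descendant) and no non-collider on the path is in the set.
{ClassSize} does not satisfy the backdoor criterion.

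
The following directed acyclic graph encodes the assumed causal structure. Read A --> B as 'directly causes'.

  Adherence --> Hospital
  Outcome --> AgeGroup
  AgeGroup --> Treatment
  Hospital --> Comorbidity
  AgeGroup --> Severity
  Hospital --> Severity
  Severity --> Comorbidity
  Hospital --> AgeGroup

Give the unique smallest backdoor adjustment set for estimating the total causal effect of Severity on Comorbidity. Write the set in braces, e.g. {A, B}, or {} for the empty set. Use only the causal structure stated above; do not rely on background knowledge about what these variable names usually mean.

{Hospital}

Variables eligible for adjustment (non-descendants of Severity, excluding Severity and Comorbidity): {Adherence, AgeGroup, Hospital, Outcome, Treatment}.
Backdoor paths from Severity to Comorbidity:
  P1: Severity <- Hospital -> Comorbidity
  P2: Severity <- AgeGroup <- Hospital -> Comorbidity
The empty set is not sufficient: P1 (Severity <- Hospital -> Comorbidity) has no collider blocking it and no conditioned non-collider, so it is open.
Try {Hospital}:
  P1: blocked at fork node Hospital ∈ conditioning set.
  P2: blocked at fork node Hospital ∈ conditioning set.
{Hospital} contains no descendant of Severity and blocks every backdoor path.
No other singleton works — e.g. {Outcome} leaves P1 open — so {Hospital} is the unique smallest valid adjustment set.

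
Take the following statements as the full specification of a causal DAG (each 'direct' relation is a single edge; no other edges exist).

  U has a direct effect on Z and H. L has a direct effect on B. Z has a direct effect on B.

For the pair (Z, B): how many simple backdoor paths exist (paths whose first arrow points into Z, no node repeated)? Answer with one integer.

A backdoor path from Z to B is any simple undirected path whose first edge points into Z (i.e. leaves Z via a parent).
Parents of Z: {U}.
No simple path from any parent of Z reaches B without revisiting Z, so there are no backdoor paths.

0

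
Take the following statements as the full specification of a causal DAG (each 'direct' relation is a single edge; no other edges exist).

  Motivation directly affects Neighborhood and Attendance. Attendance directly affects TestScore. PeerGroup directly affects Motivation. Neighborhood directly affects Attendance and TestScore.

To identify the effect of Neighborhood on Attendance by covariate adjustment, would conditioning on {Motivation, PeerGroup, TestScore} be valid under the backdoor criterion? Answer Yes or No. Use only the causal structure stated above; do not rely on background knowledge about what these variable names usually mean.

Backdoor paths from Neighborhood to Attendance (paths whose first edge points into Neighborhood):
  P1: Neighborhood <- Motivation -> Attendance
Condition 1 (no descendant of Neighborhood in the set): FAILS — TestScore is a descendant of Neighborhood.
Condition 2 (every backdoor path blocked by {Motivation, PeerGroup, TestScore}):
  P1: blocked at fork node Motivation ∈ conditioning set.
{Motivation, PeerGroup, TestScore} does not satisfy the backdoor criterion.

No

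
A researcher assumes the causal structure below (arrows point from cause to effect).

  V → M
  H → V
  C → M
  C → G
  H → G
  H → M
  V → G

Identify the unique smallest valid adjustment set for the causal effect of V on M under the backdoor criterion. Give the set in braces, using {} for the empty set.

Variables eligible for adjustment (non-descendants of V, excluding V and M): {C, H}.
Backdoor paths from V to M:
  P1: V <- H -> M
  P2: V <- H -> G <- C -> M
The empty set is not sufficient: P1 (V <- H -> M) has no collider blocking it and no conditioned non-collider, so it is open.
Try {H}:
  P1: blocked at fork node H ∈ conditioning set.
  P2: blocked at fork node H ∈ conditioning set.
{H} contains no descendant of V and blocks every backdoor path.
No other singleton works — e.g. {C} leaves P1 open — so {H} is the unique smallest valid adjustment set.

{H}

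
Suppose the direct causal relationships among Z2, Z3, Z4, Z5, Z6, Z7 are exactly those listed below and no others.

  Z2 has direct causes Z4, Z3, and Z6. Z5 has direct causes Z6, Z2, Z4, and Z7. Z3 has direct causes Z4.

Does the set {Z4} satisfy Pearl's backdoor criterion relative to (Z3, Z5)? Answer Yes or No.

Yes

Backdoor paths from Z3 to Z5 (paths whose first edge points into Z3):
  P1: Z3 <- Z4 -> Z2 <- Z6 -> Z5
  P2: Z3 <- Z4 -> Z2 -> Z5
  P3: Z3 <- Z4 -> Z5
Condition 1 (no descendant of Z3 in the set): holds — descendants of Z3 are {Z2, Z5}; none are in {Z4}.
Condition 2 (every backdoor path blocked by {Z4}):
  P1: blocked at fork node Z4 ∈ conditioning set.
  P2: blocked at fork node Z4 ∈ conditioning set.
  P3: blocked at fork node Z4 ∈ conditioning set.
{Z4} satisfies the backdoor criterion.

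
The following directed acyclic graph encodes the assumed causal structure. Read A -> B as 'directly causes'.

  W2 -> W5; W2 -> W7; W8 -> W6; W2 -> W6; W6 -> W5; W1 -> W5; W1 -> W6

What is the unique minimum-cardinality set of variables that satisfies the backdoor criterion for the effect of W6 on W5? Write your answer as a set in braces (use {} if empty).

Variables eligible for adjustment (non-descendants of W6, excluding W6 and W5): {W1, W2, W7, W8}.
Backdoor paths from W6 to W5:
  P1: W6 <- W1 -> W5
  P2: W6 <- W2 -> W5
The empty set is not sufficient: P1 (W6 <- W1 -> W5) has no collider blocking it and no conditioned non-collider, so it is open.
Try {W1, W2}:
  P1: blocked at fork node W1 ∈ conditioning set.
  P2: blocked at fork node W2 ∈ conditioning set.
{W1, W2} contains no descendant of W6 and blocks every backdoor path.
Every element of {W1, W2} is needed (dropping W1 leaves P1 open; dropping W2 leaves P2 open), so no proper subset is valid.
Among all size-2 subsets of the eligible variables, only {W1, W2} blocks every backdoor path, so it is the unique smallest valid adjustment set.

{W1, W2}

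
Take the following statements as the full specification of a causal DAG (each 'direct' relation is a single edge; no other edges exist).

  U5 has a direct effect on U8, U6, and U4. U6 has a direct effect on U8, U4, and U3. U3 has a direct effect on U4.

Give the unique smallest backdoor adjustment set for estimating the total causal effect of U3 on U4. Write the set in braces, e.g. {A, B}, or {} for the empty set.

Variables eligible for adjustment (non-descendants of U3, excluding U3 and U4): {U5, U6, U8}.
Backdoor paths from U3 to U4:
  P1: U3 <- U6 <- U5 -> U4
  P2: U3 <- U6 -> U8 <- U5 -> U4
  P3: U3 <- U6 -> U4
The empty set is not sufficient: P1 (U3 <- U6 <- U5 -> U4) has no collider blocking it and no conditioned non-collider, so it is open.
Try {U6}:
  P1: blocked at chain node U6 ∈ conditioning set.
  P2: blocked at fork node U6 ∈ conditioning set.
  P3: blocked at fork node U6 ∈ conditioning set.
{U6} contains no descendant of U3 and blocks every backdoor path.
No other singleton works — e.g. {U5} leaves P3 open — so {U6} is the unique smallest valid adjustment set.

{U6}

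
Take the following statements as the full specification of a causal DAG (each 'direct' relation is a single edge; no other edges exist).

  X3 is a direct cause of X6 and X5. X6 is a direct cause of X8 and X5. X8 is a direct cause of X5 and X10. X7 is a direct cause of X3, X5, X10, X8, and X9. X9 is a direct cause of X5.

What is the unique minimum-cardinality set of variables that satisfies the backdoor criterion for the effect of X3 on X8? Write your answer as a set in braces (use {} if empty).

{X7}

Variables eligible for adjustment (non-descendants of X3, excluding X3 and X8): {X7, X9}.
Backdoor paths from X3 to X8:
  P1: X3 <- X7 -> X9 -> X5 <- X6 -> X8
  P2: X3 <- X7 -> X9 -> X5 <- X8
  P3: X3 <- X7 -> X8
  P4: X3 <- X7 -> X5 <- X6 -> X8
  P5: X3 <- X7 -> X5 <- X8
  P6: X3 <- X7 -> X10 <- X8
The empty set is not sufficient: P3 (X3 <- X7 -> X8) has no collider blocking it and no conditioned non-collider, so it is open.
Try {X7}:
  P1: blocked at fork node X7 ∈ conditioning set.
  P2: blocked at fork node X7 ∈ conditioning set.
  P3: blocked at fork node X7 ∈ conditioning set.
  P4: blocked at fork node X7 ∈ conditioning set.
  P5: blocked at fork node X7 ∈ conditioning set.
  P6: blocked at fork node X7 ∈ conditioning set.
{X7} contains no descendant of X3 and blocks every backdoor path.
No other singleton works — e.g. {X9} leaves P3 open — so {X7} is the unique smallest valid adjustment set.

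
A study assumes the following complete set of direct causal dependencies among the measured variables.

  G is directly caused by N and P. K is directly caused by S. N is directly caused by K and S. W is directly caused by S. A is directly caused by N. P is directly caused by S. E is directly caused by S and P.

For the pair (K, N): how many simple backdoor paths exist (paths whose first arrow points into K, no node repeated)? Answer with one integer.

3

A backdoor path from K to N is any simple undirected path whose first edge points into K (i.e. leaves K via a parent).
Parents of K: {S}.
Enumerating:
  P1: K <- S -> P -> G <- N
  P2: K <- S -> N
  P3: K <- S -> E <- P -> G <- N
That exhausts the simple backdoor paths. Count: 3.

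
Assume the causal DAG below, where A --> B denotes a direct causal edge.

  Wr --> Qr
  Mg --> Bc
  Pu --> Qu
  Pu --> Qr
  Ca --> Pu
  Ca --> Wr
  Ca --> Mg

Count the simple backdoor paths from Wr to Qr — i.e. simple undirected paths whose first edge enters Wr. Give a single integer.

A backdoor path from Wr to Qr is any simple undirected path whose first edge points into Wr (i.e. leaves Wr via a parent).
Parents of Wr: {Ca}.
Enumerating:
  P1: Wr <- Ca -> Pu -> Qr
That exhausts the simple backdoor paths. Count: 1.

1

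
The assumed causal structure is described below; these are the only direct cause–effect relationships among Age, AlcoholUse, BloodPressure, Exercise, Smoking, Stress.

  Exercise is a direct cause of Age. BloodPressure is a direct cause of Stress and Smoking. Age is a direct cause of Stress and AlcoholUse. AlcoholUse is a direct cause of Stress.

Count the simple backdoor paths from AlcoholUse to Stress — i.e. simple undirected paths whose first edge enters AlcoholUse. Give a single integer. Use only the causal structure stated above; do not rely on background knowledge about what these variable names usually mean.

1

A backdoor path from AlcoholUse to Stress is any simple undirected path whose first edge points into AlcoholUse (i.e. leaves AlcoholUse via a parent).
Parents of AlcoholUse: {Age}.
Enumerating:
  P1: AlcoholUse <- Age -> Stress
That exhausts the simple backdoor paths. Count: 1.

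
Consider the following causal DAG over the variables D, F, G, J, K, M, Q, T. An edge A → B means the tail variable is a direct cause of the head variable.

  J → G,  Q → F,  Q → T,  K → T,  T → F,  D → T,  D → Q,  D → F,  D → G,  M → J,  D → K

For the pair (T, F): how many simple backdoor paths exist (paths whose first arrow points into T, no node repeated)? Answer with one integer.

6

A backdoor path from T to F is any simple undirected path whose first edge points into T (i.e. leaves T via a parent).
Parents of T: {D, K, Q}.
Enumerating:
  P1: T <- D -> Q -> F
  P2: T <- D -> F
  P3: T <- K <- D -> Q -> F
  P4: T <- K <- D -> F
  P5: T <- Q <- D -> F
  P6: T <- Q -> F
That exhausts the simple backdoor paths. Count: 6.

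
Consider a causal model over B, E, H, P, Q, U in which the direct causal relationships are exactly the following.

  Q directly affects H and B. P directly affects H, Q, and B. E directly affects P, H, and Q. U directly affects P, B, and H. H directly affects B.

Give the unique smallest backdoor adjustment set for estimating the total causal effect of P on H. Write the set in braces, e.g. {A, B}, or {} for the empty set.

Variables eligible for adjustment (non-descendants of P, excluding P and H): {E, U}.
Backdoor paths from P to H:
  P1: P <- U -> H
  P2: P <- U -> B <- Q <- E -> H
  P3: P <- U -> B <- Q -> H
  P4: P <- U -> B <- H
  P5: P <- E -> Q -> H
  P6: P <- E -> Q -> B <- U -> H
  P7: P <- E -> Q -> B <- H
  P8: P <- E -> H
The empty set is not sufficient: P1 (P <- U -> H) has no collider blocking it and no conditioned non-collider, so it is open.
Try {E, U}:
  P1: blocked at fork node U ∈ conditioning set.
  P2: blocked at fork node U ∈ conditioning set.
  P3: blocked at fork node U ∈ conditioning set.
  P4: blocked at fork node U ∈ conditioning set.
  P5: blocked at fork node E ∈ conditioning set.
  P6: blocked at fork node E ∈ conditioning set.
  P7: blocked at fork node E ∈ conditioning set.
  P8: blocked at fork node E ∈ conditioning set.
{E, U} contains no descendant of P and blocks every backdoor path.
Every element of {E, U} is needed (dropping E leaves P5 open; dropping U leaves P1 open), so no proper subset is valid.
Among all size-2 subsets of the eligible variables, only {E, U} blocks every backdoor path, so it is the unique smallest valid adjustment set.

{E, U}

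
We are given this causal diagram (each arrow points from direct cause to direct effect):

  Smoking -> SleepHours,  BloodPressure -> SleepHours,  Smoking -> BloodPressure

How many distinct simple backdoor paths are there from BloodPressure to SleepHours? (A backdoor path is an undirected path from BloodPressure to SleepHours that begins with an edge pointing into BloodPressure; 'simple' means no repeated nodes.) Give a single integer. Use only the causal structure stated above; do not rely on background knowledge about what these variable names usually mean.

1

A backdoor path from BloodPressure to SleepHours is any simple undirected path whose first edge points into BloodPressure (i.e. leaves BloodPressure via a parent).
Parents of BloodPressure: {Smoking}.
Enumerating:
  P1: BloodPressure <- Smoking -> SleepHours
That exhausts the simple backdoor paths. Count: 1.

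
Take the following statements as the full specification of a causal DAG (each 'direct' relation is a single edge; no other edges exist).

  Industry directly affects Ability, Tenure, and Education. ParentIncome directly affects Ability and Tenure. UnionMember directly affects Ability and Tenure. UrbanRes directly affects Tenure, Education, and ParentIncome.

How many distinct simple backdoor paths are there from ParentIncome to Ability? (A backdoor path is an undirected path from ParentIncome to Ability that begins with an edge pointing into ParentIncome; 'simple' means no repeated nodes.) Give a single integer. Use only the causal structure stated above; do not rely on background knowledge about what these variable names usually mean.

A backdoor path from ParentIncome to Ability is any simple undirected path whose first edge points into ParentIncome (i.e. leaves ParentIncome via a parent).
Parents of ParentIncome: {UrbanRes}.
Enumerating:
  P1: ParentIncome <- UrbanRes -> Education <- Industry -> Tenure <- UnionMember -> Ability
  P2: ParentIncome <- UrbanRes -> Education <- Industry -> Ability
  P3: ParentIncome <- UrbanRes -> Tenure <- Industry -> Ability
  P4: ParentIncome <- UrbanRes -> Tenure <- UnionMember -> Ability
That exhausts the simple backdoor paths. Count: 4.

4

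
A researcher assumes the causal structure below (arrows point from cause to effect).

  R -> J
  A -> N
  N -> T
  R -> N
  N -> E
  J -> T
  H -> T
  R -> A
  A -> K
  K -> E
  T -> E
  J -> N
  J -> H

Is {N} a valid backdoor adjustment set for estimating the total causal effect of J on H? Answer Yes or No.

Backdoor paths from J to H (paths whose first edge points into J):
  P1: J <- R -> A -> K -> E <- N -> T <- H
  P2: J <- R -> A -> K -> E <- T <- H
  P3: J <- R -> A -> N -> T <- H
  P4: J <- R -> A -> N -> E <- T <- H
  P5: J <- R -> N <- A -> K -> E <- T <- H
  P6: J <- R -> N -> T <- H
  P7: J <- R -> N -> E <- T <- H
Condition 1 (no descendant of J in the set): FAILS — N is a descendant of J.
Condition 2 (every backdoor path blocked by {N}):
  P1: blocked at collider E (neither it nor any descendant is in the conditioning set).
  P2: blocked at collider E (neither it nor any descendant is in the conditioning set).
  P3: blocked at chain node N ∈ conditioning set.
  P4: blocked at chain node N ∈ conditioning set.
  P5: blocked at collider E (neither it nor any descendant is in the conditioning set).
  P6: blocked at chain node N ∈ conditioning set.
  P7: blocked at chain node N ∈ conditioning set.
{N} does not satisfy the backdoor criterion.

No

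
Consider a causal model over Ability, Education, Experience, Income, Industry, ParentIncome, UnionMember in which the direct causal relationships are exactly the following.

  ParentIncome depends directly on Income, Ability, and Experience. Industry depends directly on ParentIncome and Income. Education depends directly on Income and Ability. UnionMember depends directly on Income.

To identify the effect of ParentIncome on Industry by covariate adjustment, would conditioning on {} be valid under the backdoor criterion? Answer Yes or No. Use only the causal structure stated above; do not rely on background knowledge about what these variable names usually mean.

Backdoor paths from ParentIncome to Industry (paths whose first edge points into ParentIncome):
  P1: ParentIncome <- Ability -> Education <- Income -> Industry
  P2: ParentIncome <- Income -> Industry
Condition 1 (no descendant of ParentIncome in the set): holds — descendants of ParentIncome are {Industry}; none are in {}.
Condition 2 (every backdoor path blocked by {}):
  P1: blocked at collider Education (neither it nor any descendant is in the conditioning set).
  P2: open — no interior node is in the conditioning set.
{} does not satisfy the backdoor criterion.

No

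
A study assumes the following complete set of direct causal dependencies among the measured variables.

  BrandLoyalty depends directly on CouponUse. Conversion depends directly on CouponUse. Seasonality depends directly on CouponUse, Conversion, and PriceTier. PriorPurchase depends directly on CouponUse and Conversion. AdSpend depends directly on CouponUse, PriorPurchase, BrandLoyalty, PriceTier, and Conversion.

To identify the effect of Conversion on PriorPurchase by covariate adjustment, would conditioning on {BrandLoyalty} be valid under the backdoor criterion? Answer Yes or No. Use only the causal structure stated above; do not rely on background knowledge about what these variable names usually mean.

Backdoor paths from Conversion to PriorPurchase (paths whose first edge points into Conversion):
  P1: Conversion <- CouponUse -> BrandLoyalty -> AdSpend <- PriorPurchase
  P2: Conversion <- CouponUse -> Seasonality <- PriceTier -> AdSpend <- PriorPurchase
  P3: Conversion <- CouponUse -> PriorPurchase
  P4: Conversion <- CouponUse -> AdSpend <- PriorPurchase
Condition 1 (no descendant of Conversion in the set): holds — descendants of Conversion are {AdSpend, PriorPurchase, Seasonality}; none are in {BrandLoyalty}.
Condition 2 (every backdoor path blocked by {BrandLoyalty}):
  P1: blocked at chain node BrandLoyalty ∈ conditioning set.
  P2: blocked at collider Seasonality (neither it nor any descendant is in the conditioning set).
  P3: open — no interior node is in the conditioning set.
  P4: blocked at collider AdSpend (neither it nor any descendant is in the conditioning set).
{BrandLoyalty} does not satisfy the backdoor criterion.

No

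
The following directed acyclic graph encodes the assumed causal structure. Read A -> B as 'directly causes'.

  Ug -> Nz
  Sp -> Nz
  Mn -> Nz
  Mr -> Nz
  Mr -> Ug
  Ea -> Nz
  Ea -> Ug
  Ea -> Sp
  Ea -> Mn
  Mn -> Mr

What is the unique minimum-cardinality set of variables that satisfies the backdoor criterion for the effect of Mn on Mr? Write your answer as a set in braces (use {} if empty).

{}

Variables eligible for adjustment (non-descendants of Mn, excluding Mn and Mr): {Ea, Sp}.
Backdoor paths from Mn to Mr:
  P1: Mn <- Ea -> Sp -> Nz <- Mr
  P2: Mn <- Ea -> Sp -> Nz <- Ug <- Mr
  P3: Mn <- Ea -> Ug <- Mr
  P4: Mn <- Ea -> Ug -> Nz <- Mr
  P5: Mn <- Ea -> Nz <- Mr
  P6: Mn <- Ea -> Nz <- Ug <- Mr
Each backdoor path contains an unconditioned collider, so every path is already blocked with the empty conditioning set:
  P1: blocked at collider Nz (neither it nor any descendant is in the conditioning set).
  P2: blocked at collider Nz (neither it nor any descendant is in the conditioning set).
  P3: blocked at collider Ug (neither it nor any descendant is in the conditioning set).
  P4: blocked at collider Nz (neither it nor any descendant is in the conditioning set).
  P5: blocked at collider Nz (neither it nor any descendant is in the conditioning set).
  P6: blocked at collider Nz (neither it nor any descendant is in the conditioning set).
The empty set is therefore the unique smallest valid set.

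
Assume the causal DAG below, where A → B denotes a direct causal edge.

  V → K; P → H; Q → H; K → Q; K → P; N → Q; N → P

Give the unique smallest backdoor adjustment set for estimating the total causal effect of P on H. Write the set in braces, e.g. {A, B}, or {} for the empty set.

Variables eligible for adjustment (non-descendants of P, excluding P and H): {K, N, Q, V}.
Backdoor paths from P to H:
  P1: P <- K -> Q -> H
  P2: P <- N -> Q -> H
The empty set is not sufficient: P1 (P <- K -> Q -> H) has no collider blocking it and no conditioned non-collider, so it is open.
Try {Q}:
  P1: blocked at chain node Q ∈ conditioning set.
  P2: blocked at chain node Q ∈ conditioning set.
{Q} contains no descendant of P and blocks every backdoor path.
No other singleton works — e.g. {V} leaves P1 open — so {Q} is the unique smallest valid adjustment set.

{Q}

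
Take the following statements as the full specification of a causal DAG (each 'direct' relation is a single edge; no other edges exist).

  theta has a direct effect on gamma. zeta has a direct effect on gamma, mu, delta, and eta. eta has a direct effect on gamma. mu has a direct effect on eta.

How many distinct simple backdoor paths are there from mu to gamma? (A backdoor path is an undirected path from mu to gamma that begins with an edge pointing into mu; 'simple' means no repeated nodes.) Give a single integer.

2

A backdoor path from mu to gamma is any simple undirected path whose first edge points into mu (i.e. leaves mu via a parent).
Parents of mu: {zeta}.
Enumerating:
  P1: mu <- zeta -> eta -> gamma
  P2: mu <- zeta -> gamma
That exhausts the simple backdoor paths. Count: 2.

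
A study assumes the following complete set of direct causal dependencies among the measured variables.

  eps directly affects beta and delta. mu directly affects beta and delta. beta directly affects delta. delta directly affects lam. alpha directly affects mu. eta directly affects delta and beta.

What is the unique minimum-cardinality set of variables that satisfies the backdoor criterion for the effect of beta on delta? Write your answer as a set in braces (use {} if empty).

Variables eligible for adjustment (non-descendants of beta, excluding beta and delta): {alpha, eps, eta, mu}.
Backdoor paths from beta to delta:
  P1: beta <- eta -> delta
  P2: beta <- eps -> delta
  P3: beta <- mu -> delta
The empty set is not sufficient: P1 (beta <- eta -> delta) has no collider blocking it and no conditioned non-collider, so it is open.
Try {eps, eta, mu}:
  P1: blocked at fork node eta ∈ conditioning set.
  P2: blocked at fork node eps ∈ conditioning set.
  P3: blocked at fork node mu ∈ conditioning set.
{eps, eta, mu} contains no descendant of beta and blocks every backdoor path.
Every element of {eps, eta, mu} is needed (dropping eps leaves P2 open; dropping eta leaves P1 open; dropping mu leaves P3 open), so no proper subset is valid.
Among all size-3 subsets of the eligible variables, only {eps, eta, mu} blocks every backdoor path, so it is the unique smallest valid adjustment set.

{eps, eta, mu}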